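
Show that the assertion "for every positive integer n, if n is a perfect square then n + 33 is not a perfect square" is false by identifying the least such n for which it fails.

Check each positive integer n in order until n is a perfect square but n + 33 is a perfect square.
For n = 1, 4, 9 the conclusion holds.
n = 16: 16 = 4² and 16 + 33 = 49 = 7².
So n = 16 is the smallest counterexample.

n = 16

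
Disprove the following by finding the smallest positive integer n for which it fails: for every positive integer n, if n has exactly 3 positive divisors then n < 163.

We need the least positive integer n for which n has exactly 3 positive divisors but the claim fails.
n = 4: τ(4) = 3; 4 < 163.
n = 9: τ(9) = 3; 9 < 163.
n = 25: τ(25) = 3; 25 < 163.
n = 49: τ(49) = 3; 49 < 163.
n = 121: τ(121) = 3; 121 < 163.
n = 169: τ(169) = 3; 169 ≥ 163.
Hence n = 169 is a counterexample.

n = 169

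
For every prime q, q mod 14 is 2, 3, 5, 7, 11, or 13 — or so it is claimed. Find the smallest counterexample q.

q = 23

Check each prime q in order until the claim fails.
For q = 2, 3, 5, 7, 11, 13, 17, 19 the conclusion holds.
q = 23: 23 mod 14 = 9 — not in {2, 3, 5, 7, 11, 13}.
Hence q = 23 is a counterexample.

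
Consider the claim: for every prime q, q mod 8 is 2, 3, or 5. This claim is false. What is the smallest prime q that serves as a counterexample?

A counterexample is any prime q such that the claim fails; we check each in order.
For q = 2, 3, 5 the conclusion holds.
q = 7: 7 mod 8 = 7 — not in {2, 3, 5}.
So q = 7 is the smallest counterexample.

q = 7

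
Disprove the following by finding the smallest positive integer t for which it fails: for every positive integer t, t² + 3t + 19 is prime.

Check each positive integer t in order until t² + 3t + 19 is not prime.
The first 14 eligible values, up to t = 14, all satisfy the conclusion.
t = 15: t² + 3t + 19 = 289 = 17 × 17, composite.

t = 15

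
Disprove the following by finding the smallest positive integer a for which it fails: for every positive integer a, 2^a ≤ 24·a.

For a = 1, 2, 3, 4, 5, 6, 7 the conclusion holds.
a = 8: 2^a = 256 and 24·a = 192, so 256 > 192.

a = 8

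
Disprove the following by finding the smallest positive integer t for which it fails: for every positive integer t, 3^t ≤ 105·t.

t = 6

A counterexample is any positive integer t such that 3^t > 105·t; we check each in order.
t = 1: 3^t = 3 and 105·t = 105, so 3 ≤ 105.
t = 2: 3^t = 9 and 105·t = 210, so 9 ≤ 210.
t = 3: 3^t = 27 and 105·t = 315, so 27 ≤ 315.
t = 4: 3^t = 81 and 105·t = 420, so 81 ≤ 420.
t = 5: 3^t = 243 and 105·t = 525, so 243 ≤ 525.
t = 6: 3^t = 729 and 105·t = 630, so 729 > 630.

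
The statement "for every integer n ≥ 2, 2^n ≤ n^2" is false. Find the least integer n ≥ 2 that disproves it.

Check each integer n ≥ 2 in order until 2^n > n^2.
n = 2: 2^n = 4 and n^2 = 4, so 4 ≤ 4.
n = 3: 2^n = 8 and n^2 = 9, so 8 ≤ 9.
n = 4: 2^n = 16 and n^2 = 16, so 16 ≤ 16.
n = 5: 2^n = 32 and n^2 = 25, so 32 > 25.
Thus n = 5 disproves the claim, and no smaller n works.

n = 5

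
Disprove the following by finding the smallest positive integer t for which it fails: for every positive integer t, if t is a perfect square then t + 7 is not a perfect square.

t = 9

A counterexample is any positive integer t such that t is a perfect square but t + 7 is a perfect square; we check each in order.
t = 1: 1 + 7 = 8, not a perfect square.
t = 4: 4 + 7 = 11, not a perfect square.
t = 9: 9 = 3² and 9 + 7 = 16 = 4².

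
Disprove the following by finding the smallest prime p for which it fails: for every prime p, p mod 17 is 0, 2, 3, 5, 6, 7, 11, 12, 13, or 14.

A counterexample is any prime p such that the claim fails; we check each in order.
The first 13 eligible values, up to p = 41, all satisfy the conclusion.
p = 43: 43 mod 17 = 9 — not in {0, 2, 3, 5, 6, 7, 11, 12, 13, 14}.
Thus p = 43 disproves the claim, and no smaller p works.

p = 43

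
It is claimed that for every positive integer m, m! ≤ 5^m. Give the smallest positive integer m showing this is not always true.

m = 12

We need the least positive integer m for which m! > 5^m.
The first 11 eligible values, up to m = 11, all satisfy the conclusion.
m = 12: m! = 479001600 and 5^m = 244140625, so 479001600 > 244140625.
So m = 12 is the smallest counterexample.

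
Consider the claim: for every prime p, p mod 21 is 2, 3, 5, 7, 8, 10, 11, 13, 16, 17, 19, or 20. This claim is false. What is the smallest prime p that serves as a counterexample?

p = 43

For p = 2, 3, 5, 7, …, 31, 37, 41 the conclusion holds.
p = 43: 43 mod 21 = 1 — not in {2, 3, 5, 7, 8, 10, 11, 13, 16, 17, 19, 20}.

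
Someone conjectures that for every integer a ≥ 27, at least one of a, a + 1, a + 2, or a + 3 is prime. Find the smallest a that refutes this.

For a = 27, 28, 29, 30, 31 the conclusion holds.
a = 32: 32 = 2 × 16; 33 = 3 × 11; 34 = 2 × 17; 35 = 5 × 7 — all composite.
Thus a = 32 disproves the claim, and no smaller a works.

a = 32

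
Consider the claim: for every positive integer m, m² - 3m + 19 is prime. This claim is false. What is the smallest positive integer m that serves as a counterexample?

A counterexample is any positive integer m such that m² - 3m + 19 is not prime; we check each in order.
The first 17 eligible values, up to m = 17, all satisfy the conclusion.
m = 18: m² - 3m + 19 = 289 = 17 × 17, composite.
Hence m = 18 is a counterexample.

m = 18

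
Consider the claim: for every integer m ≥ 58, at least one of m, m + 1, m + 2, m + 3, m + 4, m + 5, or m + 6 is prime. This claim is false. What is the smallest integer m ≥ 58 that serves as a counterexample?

We need the least integer m ≥ 58 for which m, m + 1, m + 2, m + 3, m + 4, m + 5, m + 6 are all composite.
The first 32 eligible values, up to m = 89, all satisfy the conclusion.
m = 90: 90 = 2 × 45; 91 = 7 × 13; 92 = 2 × 46; 93 = 3 × 31; 94 = 2 × 47; 95 = 5 × 19; 96 = 2 × 48 — all composite.
So m = 90 is the smallest counterexample.

m = 90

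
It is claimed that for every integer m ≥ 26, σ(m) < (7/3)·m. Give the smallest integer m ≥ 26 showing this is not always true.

m = 30

Check each integer m ≥ 26 in order until the claim fails.
The first 4 eligible values, up to m = 29, all satisfy the conclusion.
m = 30: σ(30) = 72; 72 ≥ 70.
Thus m = 30 disproves the claim, and no smaller m works.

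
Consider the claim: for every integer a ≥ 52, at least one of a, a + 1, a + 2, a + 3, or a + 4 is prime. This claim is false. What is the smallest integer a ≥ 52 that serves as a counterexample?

For a = 52, 53 the conclusion holds.
a = 54: 54 = 2 × 27; 55 = 5 × 11; 56 = 2 × 28; 57 = 3 × 19; 58 = 2 × 29 — all composite.
Hence a = 54 is a counterexample.

a = 54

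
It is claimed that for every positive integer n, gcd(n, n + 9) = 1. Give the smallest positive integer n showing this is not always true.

A counterexample is any positive integer n such that gcd(n, n + 9) > 1; we check each in order.
n = 1: gcd(1, 10) = 1.
n = 2: gcd(2, 11) = 1.
n = 3: gcd(3, 12) = 3.

n = 3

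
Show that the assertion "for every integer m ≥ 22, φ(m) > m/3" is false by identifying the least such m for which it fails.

m = 24

A counterexample is any integer m ≥ 22 such that the claim fails; we check each in order.
m = 22: φ(22) = 10 and 22/3 = 22/3, so φ(22) > 22/3.
m = 23: φ(23) = 22 and 23/3 = 23/3, so φ(23) > 23/3.
m = 24: φ(24) = 8 and 24/3 = 8, so φ(24) ≤ 24/3.
Hence m = 24 is a counterexample.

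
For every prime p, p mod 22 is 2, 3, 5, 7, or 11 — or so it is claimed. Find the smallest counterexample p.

p = 13

The first 5 eligible values, up to p = 11, all satisfy the conclusion.
p = 13: 13 mod 22 = 13 — not in {2, 3, 5, 7, 11}.
Hence p = 13 is a counterexample.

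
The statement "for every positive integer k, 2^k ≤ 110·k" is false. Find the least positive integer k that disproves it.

For k = 1, 2, 3, 4, 5, 6, 7, 8, 9, 10 the conclusion holds.
k = 11: 2^k = 2048 and 110·k = 1210, so 2048 > 1210.

k = 11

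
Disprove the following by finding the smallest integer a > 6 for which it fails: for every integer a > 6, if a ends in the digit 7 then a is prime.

For a = 7, 17 the conclusion holds.
a = 27: 27 ends in 7; 27 = 3 × 9, composite.

a = 27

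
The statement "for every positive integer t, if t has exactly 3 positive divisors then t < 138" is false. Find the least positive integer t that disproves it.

For t = 4, 9, 25, 49, 121 the conclusion holds.
t = 169: τ(169) = 3; 169 ≥ 138.
Thus t = 169 disproves the claim, and no smaller t works.

t = 169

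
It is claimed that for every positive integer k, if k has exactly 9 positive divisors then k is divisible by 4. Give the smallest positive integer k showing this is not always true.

A counterexample is any positive integer k such that k has exactly 9 positive divisors but k is not divisible by 4; we check each in order.
k = 36: τ(36) = 9; 36 mod 4 = 0.
k = 100: τ(100) = 9; 100 mod 4 = 0.
k = 196: τ(196) = 9; 196 mod 4 = 0.
k = 225: τ(225) = 9; 225 mod 4 = 1.

k = 225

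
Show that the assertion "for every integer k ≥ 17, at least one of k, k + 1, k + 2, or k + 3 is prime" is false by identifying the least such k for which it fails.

A counterexample is any integer k ≥ 17 such that k, k + 1, k + 2, k + 3 are all composite; we check each in order.
For k = 17, 18, 19, 20, 21, 22, 23 the conclusion holds.
k = 24: 24 = 2 × 12; 25 = 5 × 5; 26 = 2 × 13; 27 = 3 × 9 — all composite.
Hence k = 24 is a counterexample.

k = 24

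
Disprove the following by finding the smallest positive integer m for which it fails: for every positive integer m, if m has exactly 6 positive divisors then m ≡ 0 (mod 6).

A counterexample is any positive integer m such that m has exactly 6 positive divisors but the claim fails; we check each in order.
m = 12: τ(12) = 6; 12 ≡ 0 (mod 6).
m = 18: τ(18) = 6; 18 ≡ 0 (mod 6).
m = 20: τ(20) = 6; 20 ≡ 2 (mod 6).

m = 20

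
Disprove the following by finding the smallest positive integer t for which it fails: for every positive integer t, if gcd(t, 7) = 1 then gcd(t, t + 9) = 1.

t = 3

For t = 1, 2 the conclusion holds.
t = 3: gcd(3, 12) = 3.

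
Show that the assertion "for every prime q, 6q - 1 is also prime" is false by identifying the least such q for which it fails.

q = 11

Check each prime q in order until 6q - 1 is not prime.
For q = 2, 3, 5, 7 the conclusion holds.
q = 11: 6q - 1 = 65 = 5 × 13, not prime.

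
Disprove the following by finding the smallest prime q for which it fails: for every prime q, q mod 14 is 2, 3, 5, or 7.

We need the least prime q for which the claim fails.
For q = 2, 3, 5, 7 the conclusion holds.
q = 11: 11 mod 14 = 11 — not in {2, 3, 5, 7}.

q = 11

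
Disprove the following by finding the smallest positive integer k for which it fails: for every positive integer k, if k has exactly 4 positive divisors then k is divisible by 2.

k = 15

A counterexample is any positive integer k such that k has exactly 4 positive divisors but k is not divisible by 2; we check each in order.
k = 6: τ(6) = 4; 6 mod 2 = 0.
k = 8: τ(8) = 4; 8 mod 2 = 0.
k = 10: τ(10) = 4; 10 mod 2 = 0.
k = 14: τ(14) = 4; 14 mod 2 = 0.
k = 15: τ(15) = 4; 15 mod 2 = 1.
Hence k = 15 is a counterexample.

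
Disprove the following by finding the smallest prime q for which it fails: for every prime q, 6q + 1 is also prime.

A counterexample is any prime q such that 6q + 1 is not prime; we check each in order.
For q = 2, 3, 5, 7, 11, 13, 17 the conclusion holds.
q = 19: 6q + 1 = 115 = 5 × 23, not prime.

q = 19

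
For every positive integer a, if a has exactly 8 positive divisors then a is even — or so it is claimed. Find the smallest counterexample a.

Check each positive integer a in order until a has exactly 8 positive divisors but a is odd.
The first 12 eligible values, up to a = 104, all satisfy the conclusion.
a = 105: divisors of 105: 1, 3, 5, 7, 15, 21, 35, 105; 105 is odd.
Thus a = 105 disproves the claim, and no smaller a works.

a = 105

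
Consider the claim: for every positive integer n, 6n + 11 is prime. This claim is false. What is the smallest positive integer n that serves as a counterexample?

We need the least positive integer n for which 6n + 11 is not prime.
n = 1: 6n + 11 = 17, prime.
n = 2: 6n + 11 = 23, prime.
n = 3: 6n + 11 = 29, prime.
n = 4: 6n + 11 = 35 = 5 × 7, composite.

n = 4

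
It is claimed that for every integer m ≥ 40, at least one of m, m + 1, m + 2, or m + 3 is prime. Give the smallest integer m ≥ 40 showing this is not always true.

Check each integer m ≥ 40 in order until m, m + 1, m + 2, m + 3 are all composite.
The first 8 eligible values, up to m = 47, all satisfy the conclusion.
m = 48: 48 = 2 × 24; 49 = 7 × 7; 50 = 2 × 25; 51 = 3 × 17 — all composite.

m = 48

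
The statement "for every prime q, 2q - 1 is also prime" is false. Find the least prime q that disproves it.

q = 5

For q = 2, 3 the conclusion holds.
q = 5: 2q - 1 = 9 = 3 × 3, not prime.
Thus q = 5 disproves the claim, and no smaller q works.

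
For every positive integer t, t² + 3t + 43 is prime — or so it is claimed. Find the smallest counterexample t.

We need the least positive integer t for which t² + 3t + 43 is not prime.
For t = 1, 2, 3, 4, …, 36, 37, 38 the conclusion holds.
t = 39: t² + 3t + 43 = 1681 = 41 × 41, composite.
So t = 39 is the smallest counterexample.

t = 39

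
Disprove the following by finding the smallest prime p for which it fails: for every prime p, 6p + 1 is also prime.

We need the least prime p for which 6p + 1 is not prime.
For p = 2, 3, 5, 7, 11, 13, 17 the conclusion holds.
p = 19: 6p + 1 = 115 = 5 × 23, not prime.

p = 19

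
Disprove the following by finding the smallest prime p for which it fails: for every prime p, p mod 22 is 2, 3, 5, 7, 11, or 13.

A counterexample is any prime p such that the claim fails; we check each in order.
For p = 2, 3, 5, 7, 11, 13 the conclusion holds.
p = 17: 17 mod 22 = 17 — not in {2, 3, 5, 7, 11, 13}.
So p = 17 is the smallest counterexample.

p = 17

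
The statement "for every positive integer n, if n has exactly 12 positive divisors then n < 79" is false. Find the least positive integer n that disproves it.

n = 84

n = 60: τ(60) = 12; 60 < 79.
n = 72: τ(72) = 12; 72 < 79.
n = 84: τ(84) = 12; 84 ≥ 79.
Thus n = 84 disproves the claim, and no smaller n works.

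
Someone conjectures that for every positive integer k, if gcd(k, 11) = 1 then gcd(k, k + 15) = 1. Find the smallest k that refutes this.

For k = 1, 2 the conclusion holds.
k = 3: gcd(3, 18) = 3.
So k = 3 is the smallest counterexample.

k = 3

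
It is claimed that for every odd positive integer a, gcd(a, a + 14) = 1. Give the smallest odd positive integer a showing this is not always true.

A counterexample is any odd positive integer a such that gcd(a, a + 14) > 1; we check each in order.
a = 1: gcd(1, 15) = 1.
a = 3: gcd(3, 17) = 1.
a = 5: gcd(5, 19) = 1.
a = 7: gcd(7, 21) = 7.

a = 7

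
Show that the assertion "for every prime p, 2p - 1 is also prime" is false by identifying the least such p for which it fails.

p = 5

p = 2: 2p - 1 = 3, prime.
p = 3: 2p - 1 = 5, prime.
p = 5: 2p - 1 = 9 = 3 × 3, not prime.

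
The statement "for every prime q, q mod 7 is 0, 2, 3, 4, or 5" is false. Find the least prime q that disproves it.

We need the least prime q for which the claim fails.
The first 5 eligible values, up to q = 11, all satisfy the conclusion.
q = 13: 13 mod 7 = 6 — not in {0, 2, 3, 4, 5}.
Hence q = 13 is a counterexample.

q = 13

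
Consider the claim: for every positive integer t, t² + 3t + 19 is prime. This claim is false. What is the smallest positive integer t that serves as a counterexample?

A counterexample is any positive integer t such that t² + 3t + 19 is not prime; we check each in order.
The first 14 eligible values, up to t = 14, all satisfy the conclusion.
t = 15: t² + 3t + 19 = 289 = 17 × 17, composite.

t = 15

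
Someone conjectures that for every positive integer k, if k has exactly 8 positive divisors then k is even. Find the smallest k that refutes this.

k = 105

A counterexample is any positive integer k such that k has exactly 8 positive divisors but k is odd; we check each in order.
For k = 24, 30, 40, 42, …, 88, 102, 104 the conclusion holds.
k = 105: divisors of 105: 1, 3, 5, 7, 15, 21, 35, 105; 105 is odd.
Hence k = 105 is a counterexample.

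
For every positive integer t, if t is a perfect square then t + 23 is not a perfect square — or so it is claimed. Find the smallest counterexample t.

We need the least positive integer t for which t is a perfect square but t + 23 is a perfect square.
The first 10 eligible values, up to t = 100, all satisfy the conclusion.
t = 121: 121 = 11² and 121 + 23 = 144 = 12².
So t = 121 is the smallest counterexample.

t = 121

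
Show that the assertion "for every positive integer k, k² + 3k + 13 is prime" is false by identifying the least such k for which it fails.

We need the least positive integer k for which k² + 3k + 13 is not prime.
The first 8 eligible values, up to k = 8, all satisfy the conclusion.
k = 9: k² + 3k + 13 = 121 = 11 × 11, composite.
Thus k = 9 disproves the claim, and no smaller k works.

k = 9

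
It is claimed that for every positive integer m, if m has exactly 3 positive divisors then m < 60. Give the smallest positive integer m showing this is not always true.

We need the least positive integer m for which m has exactly 3 positive divisors but the claim fails.
The first 4 eligible values, up to m = 49, all satisfy the conclusion.
m = 121: τ(121) = 3; 121 ≥ 60.
Hence m = 121 is a counterexample.

m = 121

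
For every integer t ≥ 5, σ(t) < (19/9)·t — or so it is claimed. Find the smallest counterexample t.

t = 12

For t = 5, 6, 7, 8, 9, 10, 11 the conclusion holds.
t = 12: σ(12) = 28; 28 ≥ 76/3.
So t = 12 is the smallest counterexample.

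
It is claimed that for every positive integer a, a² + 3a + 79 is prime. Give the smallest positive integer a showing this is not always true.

a = 5

The first 4 eligible values, up to a = 4, all satisfy the conclusion.
a = 5: a² + 3a + 79 = 119 = 7 × 17, composite.
Thus a = 5 disproves the claim, and no smaller a works.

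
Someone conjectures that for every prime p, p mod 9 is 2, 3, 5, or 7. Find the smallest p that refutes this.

For p = 2, 3, 5, 7, 11 the conclusion holds.
p = 13: 13 mod 9 = 4 — not in {2, 3, 5, 7}.
Thus p = 13 disproves the claim, and no smaller p works.

p = 13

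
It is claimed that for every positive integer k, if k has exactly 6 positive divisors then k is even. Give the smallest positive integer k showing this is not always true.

k = 45

A counterexample is any positive integer k such that k has exactly 6 positive divisors but k is odd; we check each in order.
For k = 12, 18, 20, 28, 32, 44 the conclusion holds.
k = 45: divisors of 45: 1, 3, 5, 9, 15, 45; 45 is odd.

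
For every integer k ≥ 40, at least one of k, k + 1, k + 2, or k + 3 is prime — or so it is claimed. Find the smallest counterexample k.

Check each integer k ≥ 40 in order until k, k + 1, k + 2, k + 3 are all composite.
k = 40: 41 is prime.
k = 41: 41 is prime.
k = 42: 43 is prime.
k = 43: 43 is prime.
k = 44: 47 is prime.
k = 45: 47 is prime.
k = 46: 47 is prime.
k = 47: 47 is prime.
k = 48: 48 = 2 × 24; 49 = 7 × 7; 50 = 2 × 25; 51 = 3 × 17 — all composite.
Thus k = 48 disproves the claim, and no smaller k works.

k = 48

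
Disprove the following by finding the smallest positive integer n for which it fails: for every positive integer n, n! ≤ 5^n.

n = 12

Check each positive integer n in order until n! > 5^n.
For n = 1, 2, 3, 4, …, 9, 10, 11 the conclusion holds.
n = 12: n! = 479001600 and 5^n = 244140625, so 479001600 > 244140625.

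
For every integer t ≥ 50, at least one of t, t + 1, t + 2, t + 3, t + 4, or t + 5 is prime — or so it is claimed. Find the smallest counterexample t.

t = 90

The first 40 eligible values, up to t = 89, all satisfy the conclusion.
t = 90: 90 = 2 × 45; 91 = 7 × 13; 92 = 2 × 46; 93 = 3 × 31; 94 = 2 × 47; 95 = 5 × 19 — all composite.
Thus t = 90 disproves the claim, and no smaller t works.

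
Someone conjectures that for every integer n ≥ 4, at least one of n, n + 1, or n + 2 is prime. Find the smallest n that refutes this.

n = 8

We need the least integer n ≥ 4 for which n, n + 1, n + 2 are all composite.
n = 4: 5 is prime.
n = 5: 5 is prime.
n = 6: 7 is prime.
n = 7: 7 is prime.
n = 8: 8 = 2 × 4; 9 = 3 × 3; 10 = 2 × 5 — all composite.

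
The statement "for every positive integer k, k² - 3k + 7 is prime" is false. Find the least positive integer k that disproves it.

k = 1: k² - 3k + 7 = 5, prime.
k = 2: k² - 3k + 7 = 5, prime.
k = 3: k² - 3k + 7 = 7, prime.
k = 4: k² - 3k + 7 = 11, prime.
k = 5: k² - 3k + 7 = 17, prime.
k = 6: k² - 3k + 7 = 25 = 5 × 5, composite.

k = 6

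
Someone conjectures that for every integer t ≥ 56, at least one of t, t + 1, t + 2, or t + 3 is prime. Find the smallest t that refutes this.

We need the least integer t ≥ 56 for which t, t + 1, t + 2, t + 3 are all composite.
t = 56: 59 is prime.
t = 57: 59 is prime.
t = 58: 59 is prime.
t = 59: 59 is prime.
t = 60: 61 is prime.
t = 61: 61 is prime.
t = 62: 62 = 2 × 31; 63 = 3 × 21; 64 = 2 × 32; 65 = 5 × 13 — all composite.
Thus t = 62 disproves the claim, and no smaller t works.

t = 62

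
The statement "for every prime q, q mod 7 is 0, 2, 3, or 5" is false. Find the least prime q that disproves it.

For q = 2, 3, 5, 7 the conclusion holds.
q = 11: 11 mod 7 = 4 — not in {0, 2, 3, 5}.

q = 11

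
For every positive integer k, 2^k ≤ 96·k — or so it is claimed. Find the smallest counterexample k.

A counterexample is any positive integer k such that 2^k > 96·k; we check each in order.
For k = 1, 2, 3, 4, 5, 6, 7, 8, 9 the conclusion holds.
k = 10: 2^k = 1024 and 96·k = 960, so 1024 > 960.

k = 10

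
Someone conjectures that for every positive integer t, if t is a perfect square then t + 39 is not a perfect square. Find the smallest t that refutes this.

t = 25

A counterexample is any positive integer t such that t is a perfect square but t + 39 is a perfect square; we check each in order.
The first 4 eligible values, up to t = 16, all satisfy the conclusion.
t = 25: 25 = 5² and 25 + 39 = 64 = 8².
So t = 25 is the smallest counterexample.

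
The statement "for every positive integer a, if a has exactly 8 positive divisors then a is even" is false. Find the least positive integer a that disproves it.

a = 105

We need the least positive integer a for which a has exactly 8 positive divisors but a is odd.
For a = 24, 30, 40, 42, …, 88, 102, 104 the conclusion holds.
a = 105: divisors of 105: 1, 3, 5, 7, 15, 21, 35, 105; 105 is odd.
So a = 105 is the smallest counterexample.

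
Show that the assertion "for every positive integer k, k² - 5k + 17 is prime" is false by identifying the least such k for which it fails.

k = 13

Check each positive integer k in order until k² - 5k + 17 is not prime.
For k = 1, 2, 3, 4, …, 10, 11, 12 the conclusion holds.
k = 13: k² - 5k + 17 = 121 = 11 × 11, composite.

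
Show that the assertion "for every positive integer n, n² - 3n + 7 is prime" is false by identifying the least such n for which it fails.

n = 6

For n = 1, 2, 3, 4, 5 the conclusion holds.
n = 6: n² - 3n + 7 = 25 = 5 × 5, composite.
Thus n = 6 disproves the claim, and no smaller n works.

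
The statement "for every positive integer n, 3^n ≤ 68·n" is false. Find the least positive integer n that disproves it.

n = 6

A counterexample is any positive integer n such that 3^n > 68·n; we check each in order.
n = 1: 3^n = 3 and 68·n = 68, so 3 ≤ 68.
n = 2: 3^n = 9 and 68·n = 136, so 9 ≤ 136.
n = 3: 3^n = 27 and 68·n = 204, so 27 ≤ 204.
n = 4: 3^n = 81 and 68·n = 272, so 81 ≤ 272.
n = 5: 3^n = 243 and 68·n = 340, so 243 ≤ 340.
n = 6: 3^n = 729 and 68·n = 408, so 729 > 408.
Hence n = 6 is a counterexample.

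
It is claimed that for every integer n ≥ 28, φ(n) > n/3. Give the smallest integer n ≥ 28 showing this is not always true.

n = 30

A counterexample is any integer n ≥ 28 such that the claim fails; we check each in order.
For n = 28, 29 the conclusion holds.
n = 30: φ(30) = 8 and 30/3 = 10, so φ(30) ≤ 30/3.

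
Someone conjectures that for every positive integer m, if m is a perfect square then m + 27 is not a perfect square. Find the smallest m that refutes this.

m = 9

m = 1: 1 + 27 = 28, not a perfect square.
m = 4: 4 + 27 = 31, not a perfect square.
m = 9: 9 = 3² and 9 + 27 = 36 = 6².
Hence m = 9 is a counterexample.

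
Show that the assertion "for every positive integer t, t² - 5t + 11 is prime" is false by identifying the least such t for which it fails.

We need the least positive integer t for which t² - 5t + 11 is not prime.
t = 1: t² - 5t + 11 = 7, prime.
t = 2: t² - 5t + 11 = 5, prime.
t = 3: t² - 5t + 11 = 5, prime.
t = 4: t² - 5t + 11 = 7, prime.
t = 5: t² - 5t + 11 = 11, prime.
t = 6: t² - 5t + 11 = 17, prime.
t = 7: t² - 5t + 11 = 25 = 5 × 5, composite.

t = 7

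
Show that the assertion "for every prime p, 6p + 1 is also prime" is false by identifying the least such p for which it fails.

We need the least prime p for which 6p + 1 is not prime.
For p = 2, 3, 5, 7, 11, 13, 17 the conclusion holds.
p = 19: 6p + 1 = 115 = 5 × 23, not prime.

p = 19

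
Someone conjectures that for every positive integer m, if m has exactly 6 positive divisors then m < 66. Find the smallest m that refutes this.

m = 68

We need the least positive integer m for which m has exactly 6 positive divisors but the claim fails.
The first 10 eligible values, up to m = 63, all satisfy the conclusion.
m = 68: τ(68) = 6; 68 ≥ 66.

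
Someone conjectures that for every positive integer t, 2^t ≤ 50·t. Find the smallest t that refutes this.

We need the least positive integer t for which 2^t > 50·t.
t = 1: 2^t = 2 and 50·t = 50, so 2 ≤ 50.
t = 2: 2^t = 4 and 50·t = 100, so 4 ≤ 100.
t = 3: 2^t = 8 and 50·t = 150, so 8 ≤ 150.
t = 4: 2^t = 16 and 50·t = 200, so 16 ≤ 200.
t = 5: 2^t = 32 and 50·t = 250, so 32 ≤ 250.
t = 6: 2^t = 64 and 50·t = 300, so 64 ≤ 300.
t = 7: 2^t = 128 and 50·t = 350, so 128 ≤ 350.
t = 8: 2^t = 256 and 50·t = 400, so 256 ≤ 400.
t = 9: 2^t = 512 and 50·t = 450, so 512 > 450.
Hence t = 9 is a counterexample.

t = 9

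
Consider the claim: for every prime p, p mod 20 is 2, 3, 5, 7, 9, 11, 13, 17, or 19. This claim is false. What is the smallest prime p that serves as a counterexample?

p = 41

We need the least prime p for which the claim fails.
The first 12 eligible values, up to p = 37, all satisfy the conclusion.
p = 41: 41 mod 20 = 1 — not in {2, 3, 5, 7, 9, 11, 13, 17, 19}.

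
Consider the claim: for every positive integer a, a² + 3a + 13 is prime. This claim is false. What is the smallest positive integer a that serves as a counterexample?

For a = 1, 2, 3, 4, 5, 6, 7, 8 the conclusion holds.
a = 9: a² + 3a + 13 = 121 = 11 × 11, composite.
Hence a = 9 is a counterexample.

a = 9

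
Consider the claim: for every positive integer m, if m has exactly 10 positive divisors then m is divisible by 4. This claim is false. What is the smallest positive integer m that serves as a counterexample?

A counterexample is any positive integer m such that m has exactly 10 positive divisors but m is not divisible by 4; we check each in order.
For m = 48, 80, 112 the conclusion holds.
m = 162: τ(162) = 10; 162 mod 4 = 2.
Hence m = 162 is a counterexample.

m = 162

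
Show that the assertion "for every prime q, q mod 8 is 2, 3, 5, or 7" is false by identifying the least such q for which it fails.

Check each prime q in order until the claim fails.
The first 6 eligible values, up to q = 13, all satisfy the conclusion.
q = 17: 17 mod 8 = 1 — not in {2, 3, 5, 7}.
Thus q = 17 disproves the claim, and no smaller q works.

q = 17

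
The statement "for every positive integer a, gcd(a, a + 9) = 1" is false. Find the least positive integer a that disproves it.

a = 3

For a = 1, 2 the conclusion holds.
a = 3: gcd(3, 12) = 3.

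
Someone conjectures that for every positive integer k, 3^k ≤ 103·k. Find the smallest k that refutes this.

The first 5 eligible values, up to k = 5, all satisfy the conclusion.
k = 6: 3^k = 729 and 103·k = 618, so 729 > 618.
Hence k = 6 is a counterexample.

k = 6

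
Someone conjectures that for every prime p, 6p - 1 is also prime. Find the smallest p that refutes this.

p = 11

For p = 2, 3, 5, 7 the conclusion holds.
p = 11: 6p - 1 = 65 = 5 × 13, not prime.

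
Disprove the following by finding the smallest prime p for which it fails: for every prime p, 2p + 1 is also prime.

p = 7

We need the least prime p for which 2p + 1 is not prime.
p = 2: 2p + 1 = 5, prime.
p = 3: 2p + 1 = 7, prime.
p = 5: 2p + 1 = 11, prime.
p = 7: 2p + 1 = 15 = 3 × 5, not prime.
So p = 7 is the smallest counterexample.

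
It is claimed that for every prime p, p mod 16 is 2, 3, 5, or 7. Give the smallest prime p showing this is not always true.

p = 11

Check each prime p in order until the claim fails.
p = 2: 2 mod 16 = 2.
p = 3: 3 mod 16 = 3.
p = 5: 5 mod 16 = 5.
p = 7: 7 mod 16 = 7.
p = 11: 11 mod 16 = 11 — not in {2, 3, 5, 7}.
Thus p = 11 disproves the claim, and no smaller p works.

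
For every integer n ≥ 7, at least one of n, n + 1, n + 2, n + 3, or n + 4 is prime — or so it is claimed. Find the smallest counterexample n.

n = 24

Check each integer n ≥ 7 in order until n, n + 1, n + 2, n + 3, n + 4 are all composite.
For n = 7, 8, 9, 10, …, 21, 22, 23 the conclusion holds.
n = 24: 24 = 2 × 12; 25 = 5 × 5; 26 = 2 × 13; 27 = 3 × 9; 28 = 2 × 14 — all composite.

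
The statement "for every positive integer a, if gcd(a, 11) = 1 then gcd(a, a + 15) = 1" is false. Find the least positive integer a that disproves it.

a = 3

We need the least positive integer a for which gcd(a, 11) = 1 but gcd(a, a + 15) > 1.
For a = 1, 2 the conclusion holds.
a = 3: gcd(3, 18) = 3.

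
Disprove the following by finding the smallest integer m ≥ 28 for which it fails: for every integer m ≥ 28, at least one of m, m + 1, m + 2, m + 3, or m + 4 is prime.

m = 32

We need the least integer m ≥ 28 for which m, m + 1, m + 2, m + 3, m + 4 are all composite.
For m = 28, 29, 30, 31 the conclusion holds.
m = 32: 32 = 2 × 16; 33 = 3 × 11; 34 = 2 × 17; 35 = 5 × 7; 36 = 2 × 18 — all composite.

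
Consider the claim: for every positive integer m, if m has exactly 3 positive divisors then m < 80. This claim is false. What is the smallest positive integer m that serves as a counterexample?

m = 121

Check each positive integer m in order until m has exactly 3 positive divisors but the claim fails.
The first 4 eligible values, up to m = 49, all satisfy the conclusion.
m = 121: τ(121) = 3; 121 ≥ 80.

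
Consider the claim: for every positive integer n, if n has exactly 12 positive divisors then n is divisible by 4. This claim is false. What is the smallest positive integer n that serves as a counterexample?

We need the least positive integer n for which n has exactly 12 positive divisors but n is not divisible by 4.
For n = 60, 72, 84 the conclusion holds.
n = 90: τ(90) = 12; 90 mod 4 = 2.

n = 90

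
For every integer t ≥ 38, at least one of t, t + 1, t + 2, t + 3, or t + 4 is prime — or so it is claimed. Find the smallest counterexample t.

t = 48

The first 10 eligible values, up to t = 47, all satisfy the conclusion.
t = 48: 48 = 2 × 24; 49 = 7 × 7; 50 = 2 × 25; 51 = 3 × 17; 52 = 2 × 26 — all composite.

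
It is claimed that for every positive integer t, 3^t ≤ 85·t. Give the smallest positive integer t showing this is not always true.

t = 1: 3^t = 3 and 85·t = 85, so 3 ≤ 85.
t = 2: 3^t = 9 and 85·t = 170, so 9 ≤ 170.
t = 3: 3^t = 27 and 85·t = 255, so 27 ≤ 255.
t = 4: 3^t = 81 and 85·t = 340, so 81 ≤ 340.
t = 5: 3^t = 243 and 85·t = 425, so 243 ≤ 425.
t = 6: 3^t = 729 and 85·t = 510, so 729 > 510.
Hence t = 6 is a counterexample.

t = 6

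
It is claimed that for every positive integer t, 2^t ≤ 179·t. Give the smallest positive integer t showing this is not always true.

t = 11

A counterexample is any positive integer t such that 2^t > 179·t; we check each in order.
For t = 1, 2, 3, 4, 5, 6, 7, 8, 9, 10 the conclusion holds.
t = 11: 2^t = 2048 and 179·t = 1969, so 2048 > 1969.
Thus t = 11 disproves the claim, and no smaller t works.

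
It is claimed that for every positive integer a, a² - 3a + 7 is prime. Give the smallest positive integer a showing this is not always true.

a = 6

We need the least positive integer a for which a² - 3a + 7 is not prime.
a = 1: a² - 3a + 7 = 5, prime.
a = 2: a² - 3a + 7 = 5, prime.
a = 3: a² - 3a + 7 = 7, prime.
a = 4: a² - 3a + 7 = 11, prime.
a = 5: a² - 3a + 7 = 17, prime.
a = 6: a² - 3a + 7 = 25 = 5 × 5, composite.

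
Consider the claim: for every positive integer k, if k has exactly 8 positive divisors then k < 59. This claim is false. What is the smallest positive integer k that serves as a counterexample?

k = 66

The first 6 eligible values, up to k = 56, all satisfy the conclusion.
k = 66: τ(66) = 8; 66 ≥ 59.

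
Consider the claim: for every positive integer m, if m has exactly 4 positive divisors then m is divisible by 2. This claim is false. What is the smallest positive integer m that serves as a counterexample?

m = 15

Check each positive integer m in order until m has exactly 4 positive divisors but m is not divisible by 2.
For m = 6, 8, 10, 14 the conclusion holds.
m = 15: τ(15) = 4; 15 mod 2 = 1.
So m = 15 is the smallest counterexample.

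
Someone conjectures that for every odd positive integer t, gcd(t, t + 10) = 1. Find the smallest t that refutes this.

t = 5

We need the least odd positive integer t for which gcd(t, t + 10) > 1.
For t = 1, 3 the conclusion holds.
t = 5: gcd(5, 15) = 5.
Thus t = 5 disproves the claim, and no smaller t works.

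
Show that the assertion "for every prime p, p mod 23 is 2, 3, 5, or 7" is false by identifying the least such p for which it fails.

p = 11

We need the least prime p for which the claim fails.
The first 4 eligible values, up to p = 7, all satisfy the conclusion.
p = 11: 11 mod 23 = 11 — not in {2, 3, 5, 7}.
Thus p = 11 disproves the claim, and no smaller p works.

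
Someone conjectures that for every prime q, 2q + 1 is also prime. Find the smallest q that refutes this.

For q = 2, 3, 5 the conclusion holds.
q = 7: 2q + 1 = 15 = 3 × 5, not prime.

q = 7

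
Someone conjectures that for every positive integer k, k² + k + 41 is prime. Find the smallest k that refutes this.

A counterexample is any positive integer k such that k² + k + 41 is not prime; we check each in order.
The first 39 eligible values, up to k = 39, all satisfy the conclusion.
k = 40: k² + k + 41 = 1681 = 41 × 41, composite.
Thus k = 40 disproves the claim, and no smaller k works.

k = 40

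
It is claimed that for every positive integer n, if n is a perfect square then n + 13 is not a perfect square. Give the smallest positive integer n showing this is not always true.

n = 36

The first 5 eligible values, up to n = 25, all satisfy the conclusion.
n = 36: 36 = 6² and 36 + 13 = 49 = 7².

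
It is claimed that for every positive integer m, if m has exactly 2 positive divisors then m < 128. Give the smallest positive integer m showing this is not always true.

m = 131

Check each positive integer m in order until m has exactly 2 positive divisors but the claim fails.
The first 31 eligible values, up to m = 127, all satisfy the conclusion.
m = 131: τ(131) = 2; 131 ≥ 128.
Thus m = 131 disproves the claim, and no smaller m works.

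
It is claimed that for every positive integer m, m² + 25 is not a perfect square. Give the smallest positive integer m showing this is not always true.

m = 12

We need the least positive integer m for which m² + 25 is a perfect square.
The first 11 eligible values, up to m = 11, all satisfy the conclusion.
m = 12: 12² + 25 = 169 = 13², a perfect square.
So m = 12 is the smallest counterexample.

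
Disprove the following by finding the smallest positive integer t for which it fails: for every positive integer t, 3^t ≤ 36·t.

t = 1: 3^t = 3 and 36·t = 36, so 3 ≤ 36.
t = 2: 3^t = 9 and 36·t = 72, so 9 ≤ 72.
t = 3: 3^t = 27 and 36·t = 108, so 27 ≤ 108.
t = 4: 3^t = 81 and 36·t = 144, so 81 ≤ 144.
t = 5: 3^t = 243 and 36·t = 180, so 243 > 180.

t = 5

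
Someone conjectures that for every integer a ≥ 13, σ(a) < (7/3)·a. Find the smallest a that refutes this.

a = 24

We need the least integer a ≥ 13 for which the claim fails.
The first 11 eligible values, up to a = 23, all satisfy the conclusion.
a = 24: σ(24) = 60; 60 ≥ 56.
Hence a = 24 is a counterexample.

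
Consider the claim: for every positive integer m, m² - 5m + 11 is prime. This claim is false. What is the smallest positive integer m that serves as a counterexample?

m = 7

We need the least positive integer m for which m² - 5m + 11 is not prime.
The first 6 eligible values, up to m = 6, all satisfy the conclusion.
m = 7: m² - 5m + 11 = 25 = 5 × 5, composite.
Thus m = 7 disproves the claim, and no smaller m works.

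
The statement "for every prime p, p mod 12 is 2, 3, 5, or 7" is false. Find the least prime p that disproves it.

p = 11

A counterexample is any prime p such that the claim fails; we check each in order.
The first 4 eligible values, up to p = 7, all satisfy the conclusion.
p = 11: 11 mod 12 = 11 — not in {2, 3, 5, 7}.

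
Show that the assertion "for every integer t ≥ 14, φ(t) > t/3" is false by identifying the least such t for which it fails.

t = 18

Check each integer t ≥ 14 in order until the claim fails.
t = 14: φ(14) = 6 and 14/3 = 14/3, so φ(14) > 14/3.
t = 15: φ(15) = 8 and 15/3 = 5, so φ(15) > 15/3.
t = 16: φ(16) = 8 and 16/3 = 16/3, so φ(16) > 16/3.
t = 17: φ(17) = 16 and 17/3 = 17/3, so φ(17) > 17/3.
t = 18: φ(18) = 6 and 18/3 = 6, so φ(18) ≤ 18/3.
So t = 18 is the smallest counterexample.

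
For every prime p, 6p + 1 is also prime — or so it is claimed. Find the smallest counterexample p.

A counterexample is any prime p such that 6p + 1 is not prime; we check each in order.
p = 2: 6p + 1 = 13, prime.
p = 3: 6p + 1 = 19, prime.
p = 5: 6p + 1 = 31, prime.
p = 7: 6p + 1 = 43, prime.
p = 11: 6p + 1 = 67, prime.
p = 13: 6p + 1 = 79, prime.
p = 17: 6p + 1 = 103, prime.
p = 19: 6p + 1 = 115 = 5 × 23, not prime.
Thus p = 19 disproves the claim, and no smaller p works.

p = 19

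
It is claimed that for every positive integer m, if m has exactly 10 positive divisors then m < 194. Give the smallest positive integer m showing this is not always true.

m = 208

Check each positive integer m in order until m has exactly 10 positive divisors but the claim fails.
m = 48: τ(48) = 10; 48 < 194.
m = 80: τ(80) = 10; 80 < 194.
m = 112: τ(112) = 10; 112 < 194.
m = 162: τ(162) = 10; 162 < 194.
m = 176: τ(176) = 10; 176 < 194.
m = 208: τ(208) = 10; 208 ≥ 194.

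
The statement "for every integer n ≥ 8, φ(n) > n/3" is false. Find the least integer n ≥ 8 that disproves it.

n = 12

Check each integer n ≥ 8 in order until the claim fails.
The first 4 eligible values, up to n = 11, all satisfy the conclusion.
n = 12: φ(12) = 4 and 12/3 = 4, so φ(12) ≤ 12/3.
Thus n = 12 disproves the claim, and no smaller n works.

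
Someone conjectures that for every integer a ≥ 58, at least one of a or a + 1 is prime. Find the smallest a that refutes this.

a = 62

Check each integer a ≥ 58 in order until a, a + 1 are both composite.
For a = 58, 59, 60, 61 the conclusion holds.
a = 62: 62 = 2 × 31; 63 = 3 × 21 — both composite.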